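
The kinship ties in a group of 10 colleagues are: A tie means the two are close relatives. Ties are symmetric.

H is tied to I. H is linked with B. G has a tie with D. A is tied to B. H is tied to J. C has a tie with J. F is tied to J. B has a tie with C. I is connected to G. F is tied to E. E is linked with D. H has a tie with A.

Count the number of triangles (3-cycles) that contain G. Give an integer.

0

G's neighbors are D and I, but none of them are tied to each other, so no triangle contains G.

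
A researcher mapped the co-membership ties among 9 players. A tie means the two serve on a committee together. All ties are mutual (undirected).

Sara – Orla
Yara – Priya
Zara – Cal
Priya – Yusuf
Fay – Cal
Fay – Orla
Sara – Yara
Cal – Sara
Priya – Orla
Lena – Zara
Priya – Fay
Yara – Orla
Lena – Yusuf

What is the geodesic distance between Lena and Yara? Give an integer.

One shortest route is Lena – Yusuf – Priya – Yara, which uses 3 edges, and at distance 2 from Lena we only reach {Cal, Priya}, which does not include Yara. So d(Lena,Yara) = 3.

3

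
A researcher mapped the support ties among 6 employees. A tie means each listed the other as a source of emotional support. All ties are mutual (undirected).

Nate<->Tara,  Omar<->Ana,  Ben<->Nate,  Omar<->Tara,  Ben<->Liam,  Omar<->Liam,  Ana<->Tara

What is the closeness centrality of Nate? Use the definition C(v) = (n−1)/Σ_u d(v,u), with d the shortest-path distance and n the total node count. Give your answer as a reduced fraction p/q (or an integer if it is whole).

5/8

Distances from Nate: Ana:2, Ben:1, Liam:2, Omar:2, Tara:1. Sum = 8.
n = 6, so closeness = 5/8.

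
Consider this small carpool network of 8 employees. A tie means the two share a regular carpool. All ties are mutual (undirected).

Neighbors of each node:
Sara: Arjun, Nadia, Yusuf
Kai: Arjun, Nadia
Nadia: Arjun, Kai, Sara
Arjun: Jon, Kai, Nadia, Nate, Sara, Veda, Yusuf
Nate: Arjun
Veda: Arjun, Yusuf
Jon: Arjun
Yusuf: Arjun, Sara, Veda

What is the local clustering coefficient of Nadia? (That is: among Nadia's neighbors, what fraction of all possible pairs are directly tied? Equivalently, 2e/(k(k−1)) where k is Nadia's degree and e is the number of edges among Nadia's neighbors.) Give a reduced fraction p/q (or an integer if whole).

2/3

Nadia's neighbors: Arjun, Kai, and Sara (k = 3).
Possible neighbor pairs: C(3,2) = 3. Edges among them: Arjun–Kai, Arjun–Sara → e = 2.
Clustering(Nadia) = 2/3.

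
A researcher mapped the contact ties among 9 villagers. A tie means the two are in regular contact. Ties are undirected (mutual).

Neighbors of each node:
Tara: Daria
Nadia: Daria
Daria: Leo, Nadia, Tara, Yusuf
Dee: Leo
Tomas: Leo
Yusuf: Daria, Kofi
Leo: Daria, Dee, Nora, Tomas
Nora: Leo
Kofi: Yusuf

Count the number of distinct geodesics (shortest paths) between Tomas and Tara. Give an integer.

The shortest distance is 3, and the only length-3 path is Tomas–Leo–Daria–Tara. So there is exactly 1 shortest path.

1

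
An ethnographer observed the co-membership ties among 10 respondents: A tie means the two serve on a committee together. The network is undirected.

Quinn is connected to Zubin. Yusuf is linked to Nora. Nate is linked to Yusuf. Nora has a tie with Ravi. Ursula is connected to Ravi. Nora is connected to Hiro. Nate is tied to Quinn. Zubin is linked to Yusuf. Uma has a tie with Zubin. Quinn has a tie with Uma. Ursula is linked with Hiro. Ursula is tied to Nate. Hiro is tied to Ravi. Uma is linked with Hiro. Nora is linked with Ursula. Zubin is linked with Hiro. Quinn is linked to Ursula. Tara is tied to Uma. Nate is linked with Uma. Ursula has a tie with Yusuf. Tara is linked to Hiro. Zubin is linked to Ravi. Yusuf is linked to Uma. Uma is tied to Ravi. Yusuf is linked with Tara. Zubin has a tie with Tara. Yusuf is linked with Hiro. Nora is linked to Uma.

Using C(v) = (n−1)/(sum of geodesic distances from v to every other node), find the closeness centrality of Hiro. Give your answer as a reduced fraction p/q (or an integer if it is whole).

Distances from Hiro: Nate:2, Nora:1, Quinn:2, Ravi:1, Tara:1, Uma:1, Ursula:1, Yusuf:1, Zubin:1. Sum = 11.
n = 10, so closeness = 9/11.

9/11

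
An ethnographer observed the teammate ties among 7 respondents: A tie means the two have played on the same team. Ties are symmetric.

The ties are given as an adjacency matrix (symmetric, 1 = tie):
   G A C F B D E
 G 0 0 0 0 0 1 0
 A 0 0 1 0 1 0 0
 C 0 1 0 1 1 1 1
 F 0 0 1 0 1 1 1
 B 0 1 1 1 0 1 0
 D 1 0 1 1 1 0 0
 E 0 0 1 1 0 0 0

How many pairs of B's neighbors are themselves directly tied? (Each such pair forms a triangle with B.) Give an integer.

B's neighbors: A, C, D, and F.
Neighbor pairs that are themselves tied: B–A–C; B–C–D; B–C–F; B–D–F. Each forms one triangle with B, for 4 in total.

4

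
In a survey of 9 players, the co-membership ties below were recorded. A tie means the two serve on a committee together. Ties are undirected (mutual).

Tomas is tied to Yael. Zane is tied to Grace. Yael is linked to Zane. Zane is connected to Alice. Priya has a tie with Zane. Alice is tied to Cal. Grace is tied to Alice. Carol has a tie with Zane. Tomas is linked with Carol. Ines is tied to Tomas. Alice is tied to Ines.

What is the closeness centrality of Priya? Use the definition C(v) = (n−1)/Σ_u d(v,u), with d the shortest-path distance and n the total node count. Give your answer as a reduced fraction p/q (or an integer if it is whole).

4/9

Distances from Priya: Alice:2, Cal:3, Carol:2, Grace:2, Ines:3, Tomas:3, Yael:2, Zane:1. Sum = 18.
n = 9, so closeness = 8/18 = 4/9.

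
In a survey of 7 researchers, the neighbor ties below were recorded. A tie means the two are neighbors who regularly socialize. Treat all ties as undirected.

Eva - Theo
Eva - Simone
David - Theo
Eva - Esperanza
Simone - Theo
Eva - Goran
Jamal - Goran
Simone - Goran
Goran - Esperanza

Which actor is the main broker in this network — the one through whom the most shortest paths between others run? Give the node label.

Goran

Unnormalized betweenness of each node: David:0, Esperanza:0, Eva:9/2, Goran:11/2, Jamal:0, Simone:2, Theo:5.
Goran has the largest value, 11/2, making it the main broker — the node through which the most shortest paths run.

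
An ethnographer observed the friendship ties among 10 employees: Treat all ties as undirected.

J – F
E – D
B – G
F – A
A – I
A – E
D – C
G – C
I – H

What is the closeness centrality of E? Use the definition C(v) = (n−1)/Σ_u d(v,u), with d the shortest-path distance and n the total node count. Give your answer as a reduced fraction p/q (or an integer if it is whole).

3/7

Distances from E: A:1, B:4, C:2, D:1, F:2, G:3, H:3, I:2, J:3. Sum = 21.
n = 10, so closeness = 9/21 = 3/7.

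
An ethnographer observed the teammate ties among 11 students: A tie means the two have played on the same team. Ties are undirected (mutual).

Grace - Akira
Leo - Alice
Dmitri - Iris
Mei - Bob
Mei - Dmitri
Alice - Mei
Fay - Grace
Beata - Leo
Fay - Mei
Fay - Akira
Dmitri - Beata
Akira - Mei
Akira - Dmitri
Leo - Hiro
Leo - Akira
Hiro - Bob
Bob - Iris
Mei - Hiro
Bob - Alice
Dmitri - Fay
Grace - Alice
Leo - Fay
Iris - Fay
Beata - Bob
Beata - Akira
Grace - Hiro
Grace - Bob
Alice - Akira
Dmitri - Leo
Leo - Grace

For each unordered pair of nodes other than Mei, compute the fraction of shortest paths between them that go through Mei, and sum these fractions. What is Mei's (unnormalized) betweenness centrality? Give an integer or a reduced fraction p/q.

Pairs whose geodesics pass through Mei — Fay–Alice: 1/4; Fay–Hiro: 1/3; Fay–Bob: 1/3; Alice–Hiro: 1/4; Alice–Dmitri: 1/3; Hiro–Akira: 1/3; Hiro–Dmitri: 1/2; Akira–Bob: 1/4; Bob–Dmitri: 1/3.
All other pairs contribute 0.
Summing the contributions gives betweenness(Mei) = 35/12.

35/12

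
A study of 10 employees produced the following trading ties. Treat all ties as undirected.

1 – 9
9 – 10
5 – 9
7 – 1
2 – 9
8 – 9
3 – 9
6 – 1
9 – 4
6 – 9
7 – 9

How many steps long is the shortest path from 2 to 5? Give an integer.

2

One shortest route is 2 – 9 – 5, which uses 2 edges, and 2 and 5 are not directly tied, so nothing shorter exists. So d(2,5) = 2.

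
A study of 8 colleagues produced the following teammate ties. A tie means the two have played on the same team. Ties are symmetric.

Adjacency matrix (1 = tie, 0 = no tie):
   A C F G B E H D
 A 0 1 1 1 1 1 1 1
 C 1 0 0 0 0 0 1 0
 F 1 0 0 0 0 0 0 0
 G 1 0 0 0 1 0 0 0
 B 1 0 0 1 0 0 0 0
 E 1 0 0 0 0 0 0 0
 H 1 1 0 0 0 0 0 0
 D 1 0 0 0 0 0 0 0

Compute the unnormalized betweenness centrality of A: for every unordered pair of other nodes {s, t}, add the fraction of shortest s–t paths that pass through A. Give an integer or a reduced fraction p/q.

19

Pairs whose geodesics pass through A — C–F: 1; C–G: 1; C–B: 1; C–E: 1; C–D: 1; F–G: 1; F–B: 1; F–E: 1; F–H: 1; F–D: 1; G–E: 1; G–H: 1; G–D: 1; B–E: 1 … (+5 more pairs).
All other pairs contribute 0.
Summing the contributions gives betweenness(A) = 19.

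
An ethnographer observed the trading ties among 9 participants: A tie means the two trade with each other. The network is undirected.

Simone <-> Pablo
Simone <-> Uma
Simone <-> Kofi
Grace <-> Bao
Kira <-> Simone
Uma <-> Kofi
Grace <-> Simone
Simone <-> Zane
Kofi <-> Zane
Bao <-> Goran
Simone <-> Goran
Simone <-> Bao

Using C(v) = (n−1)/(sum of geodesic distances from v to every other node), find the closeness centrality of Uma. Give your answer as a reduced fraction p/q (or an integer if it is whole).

4/7

Distances from Uma: Bao:2, Goran:2, Grace:2, Kira:2, Kofi:1, Pablo:2, Simone:1, Zane:2. Sum = 14.
n = 9, so closeness = 8/14 = 4/7.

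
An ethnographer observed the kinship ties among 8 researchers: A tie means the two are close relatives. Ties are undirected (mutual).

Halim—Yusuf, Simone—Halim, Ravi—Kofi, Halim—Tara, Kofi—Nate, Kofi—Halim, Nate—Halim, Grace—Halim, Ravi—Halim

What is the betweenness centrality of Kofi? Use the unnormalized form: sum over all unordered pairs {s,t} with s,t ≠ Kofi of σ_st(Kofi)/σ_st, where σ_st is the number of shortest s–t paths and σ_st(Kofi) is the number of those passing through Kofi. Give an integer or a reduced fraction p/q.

Pairs whose geodesics pass through Kofi — Nate–Ravi: 1/2.
All other pairs contribute 0.
Summing the contributions gives betweenness(Kofi) = 1/2.

1/2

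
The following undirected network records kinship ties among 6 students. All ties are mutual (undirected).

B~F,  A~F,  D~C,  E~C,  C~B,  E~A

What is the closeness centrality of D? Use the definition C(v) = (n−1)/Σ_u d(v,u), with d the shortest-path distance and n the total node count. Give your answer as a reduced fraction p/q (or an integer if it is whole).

Distances from D: A:3, B:2, C:1, E:2, F:3. Sum = 11.
n = 6, so closeness = 5/11.

5/11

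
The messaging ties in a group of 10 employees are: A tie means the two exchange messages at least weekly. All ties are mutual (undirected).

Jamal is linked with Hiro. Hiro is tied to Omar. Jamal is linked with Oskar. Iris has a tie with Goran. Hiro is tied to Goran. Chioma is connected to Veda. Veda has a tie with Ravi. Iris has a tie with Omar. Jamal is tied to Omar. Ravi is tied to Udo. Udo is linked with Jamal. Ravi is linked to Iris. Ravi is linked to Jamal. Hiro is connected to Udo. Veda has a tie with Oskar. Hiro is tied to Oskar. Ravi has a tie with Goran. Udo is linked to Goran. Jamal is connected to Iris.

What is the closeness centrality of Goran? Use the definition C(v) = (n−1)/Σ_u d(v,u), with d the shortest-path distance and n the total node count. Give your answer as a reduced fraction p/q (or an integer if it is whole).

Distances from Goran: Chioma:3, Hiro:1, Iris:1, Jamal:2, Omar:2, Oskar:2, Ravi:1, Udo:1, Veda:2. Sum = 15.
n = 10, so closeness = 9/15 = 3/5.

3/5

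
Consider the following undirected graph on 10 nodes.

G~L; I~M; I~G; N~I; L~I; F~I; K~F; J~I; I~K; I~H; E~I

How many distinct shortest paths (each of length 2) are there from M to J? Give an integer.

1

The shortest distance is 2, and the only length-2 path is M–I–J. So there is exactly 1 shortest path.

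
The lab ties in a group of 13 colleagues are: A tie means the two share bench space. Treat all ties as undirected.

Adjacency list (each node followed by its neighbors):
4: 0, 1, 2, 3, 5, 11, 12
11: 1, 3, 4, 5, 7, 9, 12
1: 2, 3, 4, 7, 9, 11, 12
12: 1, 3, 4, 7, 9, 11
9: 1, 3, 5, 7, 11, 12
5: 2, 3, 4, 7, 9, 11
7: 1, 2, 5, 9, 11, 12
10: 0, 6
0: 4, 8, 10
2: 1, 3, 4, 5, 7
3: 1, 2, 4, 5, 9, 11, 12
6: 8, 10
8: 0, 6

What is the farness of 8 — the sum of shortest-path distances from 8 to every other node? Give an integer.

Distances from 8: 0:1, 1:3, 2:3, 3:3, 4:2, 5:3, 6:1, 7:4, 9:4, 10:2, 11:3, 12:3.
Sum = 1 + 3 + 3 + 3 + 2 + 3 + 1 + 4 + 4 + 2 + 3 + 3 = 32.

32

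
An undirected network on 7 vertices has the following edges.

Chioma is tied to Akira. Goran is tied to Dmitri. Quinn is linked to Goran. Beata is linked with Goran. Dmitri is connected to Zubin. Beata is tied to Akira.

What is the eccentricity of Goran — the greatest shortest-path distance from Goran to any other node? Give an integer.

3

Distances from Goran: Akira:2, Beata:1, Chioma:3, Dmitri:1, Quinn:1, Zubin:2.
The largest is 3 (to Chioma), so the eccentricity of Goran is 3.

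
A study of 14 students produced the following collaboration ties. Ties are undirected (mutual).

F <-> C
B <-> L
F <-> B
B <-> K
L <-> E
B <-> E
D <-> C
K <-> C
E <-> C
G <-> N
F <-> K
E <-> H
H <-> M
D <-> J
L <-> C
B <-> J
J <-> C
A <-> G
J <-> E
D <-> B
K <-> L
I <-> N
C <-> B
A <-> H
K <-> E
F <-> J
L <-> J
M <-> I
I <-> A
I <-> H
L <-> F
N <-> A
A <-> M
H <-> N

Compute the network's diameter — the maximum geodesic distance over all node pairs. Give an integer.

5

Eccentricity of each node (its greatest distance to any other): A:4, B:4, C:4, D:5, E:3, F:5, G:5, H:3, I:4, J:4, K:4, L:4, M:4, N:4.
The maximum eccentricity is 5, realized for instance by the pair D–G via D – J – E – H – N – G. So the diameter is 5.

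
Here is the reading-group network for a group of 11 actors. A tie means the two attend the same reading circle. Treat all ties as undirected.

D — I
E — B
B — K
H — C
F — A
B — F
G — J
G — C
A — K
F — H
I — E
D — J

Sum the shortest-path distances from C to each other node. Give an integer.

27

Distances from C: A:3, B:3, D:3, E:4, F:2, G:1, H:1, I:4, J:2, K:4.
Sum = 3 + 3 + 3 + 4 + 2 + 1 + 1 + 4 + 2 + 4 = 27.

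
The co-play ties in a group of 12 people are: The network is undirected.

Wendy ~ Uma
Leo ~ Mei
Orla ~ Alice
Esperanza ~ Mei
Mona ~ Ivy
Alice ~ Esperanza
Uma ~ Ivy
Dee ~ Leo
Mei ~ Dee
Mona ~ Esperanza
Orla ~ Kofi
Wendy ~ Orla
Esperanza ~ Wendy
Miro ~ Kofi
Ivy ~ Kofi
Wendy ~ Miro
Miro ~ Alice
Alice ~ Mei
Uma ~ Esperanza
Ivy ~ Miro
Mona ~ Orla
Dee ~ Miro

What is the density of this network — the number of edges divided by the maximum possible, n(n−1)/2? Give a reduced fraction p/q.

There are 22 edges and 12 nodes, so the maximum possible is C(12,2) = 66.
Density = 22/66 = 1/3.

1/3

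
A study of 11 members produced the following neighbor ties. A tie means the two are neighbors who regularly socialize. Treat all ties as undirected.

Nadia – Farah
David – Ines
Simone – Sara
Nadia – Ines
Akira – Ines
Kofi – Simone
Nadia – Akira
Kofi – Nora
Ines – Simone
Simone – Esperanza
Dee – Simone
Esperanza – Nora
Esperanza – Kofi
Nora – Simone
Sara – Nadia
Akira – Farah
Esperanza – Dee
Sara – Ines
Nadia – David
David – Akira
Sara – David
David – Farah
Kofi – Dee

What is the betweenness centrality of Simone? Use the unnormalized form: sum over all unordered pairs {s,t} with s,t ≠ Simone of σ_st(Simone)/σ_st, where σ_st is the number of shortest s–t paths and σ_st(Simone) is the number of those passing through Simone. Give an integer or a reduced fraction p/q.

73/3

Pairs whose geodesics pass through Simone — Kofi–Ines: 1; Kofi–Nadia: 2/2; Kofi–David: 2/2; Kofi–Sara: 1; Kofi–Akira: 1; Kofi–Farah: 5/5; Esperanza–Ines: 1; Esperanza–Nadia: 2/2; Esperanza–David: 2/2; Esperanza–Sara: 1; Esperanza–Akira: 1; Esperanza–Farah: 5/5; Nora–Dee: 1/3; Nora–Ines: 1 … (+11 more pairs).
All other pairs contribute 0.
Summing the contributions gives betweenness(Simone) = 73/3.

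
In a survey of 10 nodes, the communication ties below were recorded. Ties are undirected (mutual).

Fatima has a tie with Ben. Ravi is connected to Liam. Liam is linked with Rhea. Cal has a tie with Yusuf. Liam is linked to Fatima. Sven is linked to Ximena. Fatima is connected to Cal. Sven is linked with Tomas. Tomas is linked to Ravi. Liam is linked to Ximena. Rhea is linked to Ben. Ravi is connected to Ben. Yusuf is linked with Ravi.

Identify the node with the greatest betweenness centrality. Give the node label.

Ravi

Unnormalized betweenness of each node: Ben:7/2, Cal:1, Fatima:31/6, Liam:12, Ravi:79/6, Rhea:2/3, Sven:1, Tomas:7/2, Ximena:7/2, Yusuf:5/2.
Ravi has the largest value, 79/6, making it the main broker — the node through which the most shortest paths run.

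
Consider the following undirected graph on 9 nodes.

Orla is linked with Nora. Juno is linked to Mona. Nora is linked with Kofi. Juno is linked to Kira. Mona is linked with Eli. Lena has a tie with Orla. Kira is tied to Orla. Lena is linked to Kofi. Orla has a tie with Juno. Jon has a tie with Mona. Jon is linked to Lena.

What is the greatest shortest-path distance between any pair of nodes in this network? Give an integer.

Eccentricity of each node (its greatest distance to any other): Eli:4, Jon:3, Juno:3, Kira:3, Kofi:4, Lena:3, Mona:3, Nora:4, Orla:3.
The maximum eccentricity is 4, realized for instance by the pair Nora–Eli via Nora – Orla – Juno – Mona – Eli. So the diameter is 4.

4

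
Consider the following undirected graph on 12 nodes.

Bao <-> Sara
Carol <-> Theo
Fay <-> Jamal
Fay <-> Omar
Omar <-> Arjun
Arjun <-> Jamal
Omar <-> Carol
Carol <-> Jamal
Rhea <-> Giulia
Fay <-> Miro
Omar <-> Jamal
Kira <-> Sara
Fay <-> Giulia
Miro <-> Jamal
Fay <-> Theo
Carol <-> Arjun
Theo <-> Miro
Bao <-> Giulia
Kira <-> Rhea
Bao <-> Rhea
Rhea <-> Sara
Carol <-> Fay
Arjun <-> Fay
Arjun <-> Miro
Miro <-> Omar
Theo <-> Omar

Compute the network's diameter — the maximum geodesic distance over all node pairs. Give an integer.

4

Eccentricity of each node (its greatest distance to any other): Arjun:4, Bao:3, Carol:4, Fay:3, Giulia:2, Jamal:4, Kira:4, Miro:4, Omar:4, Rhea:3, Sara:4, Theo:4.
The maximum eccentricity is 4, realized for instance by the pair Sara–Arjun via Sara – Rhea – Giulia – Fay – Arjun. So the diameter is 4.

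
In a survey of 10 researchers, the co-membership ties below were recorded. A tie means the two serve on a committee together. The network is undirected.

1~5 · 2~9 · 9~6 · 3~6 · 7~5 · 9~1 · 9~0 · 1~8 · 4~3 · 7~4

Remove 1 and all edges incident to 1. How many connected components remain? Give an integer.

2

Without 1, the remaining ties split the others into: {0, 2, 3, 4, 5, 6, 7, 9}; {8}.
That's 2 separate components.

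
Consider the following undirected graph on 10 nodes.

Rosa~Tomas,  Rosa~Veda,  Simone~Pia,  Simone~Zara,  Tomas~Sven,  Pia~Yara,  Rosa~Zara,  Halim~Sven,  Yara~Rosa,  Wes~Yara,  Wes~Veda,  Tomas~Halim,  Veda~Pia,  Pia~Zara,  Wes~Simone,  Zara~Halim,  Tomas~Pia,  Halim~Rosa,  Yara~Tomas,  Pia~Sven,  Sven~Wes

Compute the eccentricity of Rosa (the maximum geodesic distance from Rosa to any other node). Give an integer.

Distances from Rosa: Halim:1, Pia:2, Simone:2, Sven:2, Tomas:1, Veda:1, Wes:2, Yara:1, Zara:1.
The largest is 2 (to Sven, Pia, Wes, and Simone), so the eccentricity of Rosa is 2.

2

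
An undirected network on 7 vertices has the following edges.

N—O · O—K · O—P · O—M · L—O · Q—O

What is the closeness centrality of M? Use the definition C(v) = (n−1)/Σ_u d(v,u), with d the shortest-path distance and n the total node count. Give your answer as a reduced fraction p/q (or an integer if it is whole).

6/11

Distances from M: K:2, L:2, N:2, O:1, P:2, Q:2. Sum = 11.
n = 7, so closeness = 6/11.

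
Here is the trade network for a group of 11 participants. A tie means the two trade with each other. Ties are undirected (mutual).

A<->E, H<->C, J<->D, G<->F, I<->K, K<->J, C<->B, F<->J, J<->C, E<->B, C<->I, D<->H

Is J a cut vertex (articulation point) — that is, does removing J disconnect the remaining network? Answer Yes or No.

Removing J leaves {A, B, C, D, E, H, I, and K} with no path to {F and G}, so the network splits into 2 components. J is a cut vertex.

Yes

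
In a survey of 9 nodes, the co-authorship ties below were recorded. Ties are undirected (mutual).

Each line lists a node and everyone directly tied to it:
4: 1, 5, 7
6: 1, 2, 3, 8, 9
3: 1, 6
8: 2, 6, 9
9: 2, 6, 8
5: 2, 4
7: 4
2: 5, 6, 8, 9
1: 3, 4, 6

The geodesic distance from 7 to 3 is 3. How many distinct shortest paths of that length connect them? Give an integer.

The shortest distance is 3, and the only length-3 path is 7–4–1–3. So there is exactly 1 shortest path.

1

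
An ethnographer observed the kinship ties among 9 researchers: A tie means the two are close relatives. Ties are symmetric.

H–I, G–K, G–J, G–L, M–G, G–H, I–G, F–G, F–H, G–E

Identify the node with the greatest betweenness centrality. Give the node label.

G

Unnormalized betweenness of each node: E:0, F:0, G:51/2, H:1/2, I:0, J:0, K:0, L:0, M:0.
G has the largest value, 51/2, making it the main broker — the node through which the most shortest paths run.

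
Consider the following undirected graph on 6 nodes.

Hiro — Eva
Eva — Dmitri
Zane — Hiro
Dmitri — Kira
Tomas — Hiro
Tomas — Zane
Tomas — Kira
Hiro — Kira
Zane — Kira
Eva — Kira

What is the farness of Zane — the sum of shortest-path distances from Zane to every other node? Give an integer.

7

Distances from Zane: Dmitri:2, Eva:2, Hiro:1, Kira:1, Tomas:1.
Sum = 2 + 2 + 1 + 1 + 1 = 7.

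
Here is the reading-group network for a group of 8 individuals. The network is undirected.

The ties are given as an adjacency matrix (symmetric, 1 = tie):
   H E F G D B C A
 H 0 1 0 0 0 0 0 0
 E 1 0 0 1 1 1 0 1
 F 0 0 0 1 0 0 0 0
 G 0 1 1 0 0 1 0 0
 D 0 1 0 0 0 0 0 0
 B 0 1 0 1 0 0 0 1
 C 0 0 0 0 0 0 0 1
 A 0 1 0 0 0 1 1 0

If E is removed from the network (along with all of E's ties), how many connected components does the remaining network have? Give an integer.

3

Without E, the remaining ties split the others into: {H}; {A, B, C, F, G}; {D}.
That's 3 separate components.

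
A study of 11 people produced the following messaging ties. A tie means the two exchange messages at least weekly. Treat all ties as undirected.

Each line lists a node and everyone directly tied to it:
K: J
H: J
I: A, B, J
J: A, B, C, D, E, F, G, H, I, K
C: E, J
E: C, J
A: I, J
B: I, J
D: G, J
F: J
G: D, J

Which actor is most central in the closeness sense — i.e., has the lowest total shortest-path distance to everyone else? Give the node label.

Farness (sum of distances to all others) for each node — A:18, B:18, C:18, D:18, E:18, F:19, G:18, H:19, I:17, J:10, K:19.
The smallest farness is 10, for J, so J has the highest closeness.

J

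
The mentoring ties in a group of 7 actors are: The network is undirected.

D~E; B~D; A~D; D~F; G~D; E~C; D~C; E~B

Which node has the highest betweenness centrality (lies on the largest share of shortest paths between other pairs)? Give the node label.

D

Unnormalized betweenness of each node: A:0, B:0, C:0, D:25/2, E:1/2, F:0, G:0.
D has the largest value, 25/2, making it the main broker — the node through which the most shortest paths run.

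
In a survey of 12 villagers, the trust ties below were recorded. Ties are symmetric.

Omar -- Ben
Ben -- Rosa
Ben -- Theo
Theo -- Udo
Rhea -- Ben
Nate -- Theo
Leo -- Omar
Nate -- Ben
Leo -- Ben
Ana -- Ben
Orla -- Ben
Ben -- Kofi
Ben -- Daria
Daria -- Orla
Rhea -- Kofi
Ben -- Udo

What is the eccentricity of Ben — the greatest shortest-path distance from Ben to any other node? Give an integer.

1

Distances from Ben: Ana:1, Daria:1, Kofi:1, Leo:1, Nate:1, Omar:1, Orla:1, Rhea:1, Rosa:1, Theo:1, Udo:1.
The largest is 1 (to Daria, Rhea, Leo, Nate, Udo, Rosa, Omar, Ana, Kofi, Theo, and Orla), so the eccentricity of Ben is 1.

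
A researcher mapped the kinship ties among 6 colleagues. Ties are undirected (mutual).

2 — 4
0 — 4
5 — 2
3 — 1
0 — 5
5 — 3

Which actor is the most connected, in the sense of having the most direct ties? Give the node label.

5

Degrees — 0:2, 1:1, 2:2, 3:2, 4:2, 5:3.
The maximum is 3, attained only by 5.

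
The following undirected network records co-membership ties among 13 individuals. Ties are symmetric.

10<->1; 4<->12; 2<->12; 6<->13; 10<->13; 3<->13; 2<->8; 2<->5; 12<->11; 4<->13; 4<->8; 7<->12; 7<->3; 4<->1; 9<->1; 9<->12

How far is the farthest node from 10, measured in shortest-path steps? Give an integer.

Distances from 10: 1:1, 2:4, 3:2, 4:2, 5:5, 6:2, 7:3, 8:3, 9:2, 11:4, 12:3, 13:1.
The largest is 5 (to 5), so the eccentricity of 10 is 5.

5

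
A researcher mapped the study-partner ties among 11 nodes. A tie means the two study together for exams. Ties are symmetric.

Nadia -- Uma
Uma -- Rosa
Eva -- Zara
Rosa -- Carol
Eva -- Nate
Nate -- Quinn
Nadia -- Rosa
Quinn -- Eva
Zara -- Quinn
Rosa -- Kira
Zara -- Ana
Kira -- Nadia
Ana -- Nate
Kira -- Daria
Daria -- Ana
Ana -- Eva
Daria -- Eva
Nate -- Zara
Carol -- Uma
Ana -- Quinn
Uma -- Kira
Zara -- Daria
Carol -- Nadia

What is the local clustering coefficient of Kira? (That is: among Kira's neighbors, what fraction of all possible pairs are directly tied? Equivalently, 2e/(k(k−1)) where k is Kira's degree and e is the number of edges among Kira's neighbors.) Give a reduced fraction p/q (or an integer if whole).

1/2

Kira's neighbors: Daria, Nadia, Rosa, and Uma (k = 4).
Possible neighbor pairs: C(4,2) = 6. Edges among them: Nadia–Rosa, Nadia–Uma, Rosa–Uma → e = 3.
Clustering(Kira) = 3/6 = 1/2.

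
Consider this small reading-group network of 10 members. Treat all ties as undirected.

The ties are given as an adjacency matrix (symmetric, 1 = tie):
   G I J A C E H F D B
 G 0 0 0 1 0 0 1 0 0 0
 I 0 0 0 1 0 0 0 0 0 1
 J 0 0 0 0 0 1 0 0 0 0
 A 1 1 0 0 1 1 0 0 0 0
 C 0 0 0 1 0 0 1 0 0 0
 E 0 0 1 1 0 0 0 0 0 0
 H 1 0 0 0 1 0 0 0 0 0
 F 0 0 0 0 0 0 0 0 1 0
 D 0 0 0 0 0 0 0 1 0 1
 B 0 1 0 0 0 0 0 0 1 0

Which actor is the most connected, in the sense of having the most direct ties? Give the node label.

Degrees — A:4, B:2, C:2, D:2, E:2, F:1, G:2, H:2, I:2, J:1.
The maximum is 4, attained only by A.

A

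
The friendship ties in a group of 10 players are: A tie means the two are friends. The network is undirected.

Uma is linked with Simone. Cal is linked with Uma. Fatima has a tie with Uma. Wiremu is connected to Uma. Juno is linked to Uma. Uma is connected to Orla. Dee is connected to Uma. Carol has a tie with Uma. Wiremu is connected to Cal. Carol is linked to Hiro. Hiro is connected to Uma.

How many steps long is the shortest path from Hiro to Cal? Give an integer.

One shortest route is Hiro – Uma – Cal, which uses 2 edges, and Hiro and Cal are not directly tied, so nothing shorter exists. So d(Hiro,Cal) = 2.

2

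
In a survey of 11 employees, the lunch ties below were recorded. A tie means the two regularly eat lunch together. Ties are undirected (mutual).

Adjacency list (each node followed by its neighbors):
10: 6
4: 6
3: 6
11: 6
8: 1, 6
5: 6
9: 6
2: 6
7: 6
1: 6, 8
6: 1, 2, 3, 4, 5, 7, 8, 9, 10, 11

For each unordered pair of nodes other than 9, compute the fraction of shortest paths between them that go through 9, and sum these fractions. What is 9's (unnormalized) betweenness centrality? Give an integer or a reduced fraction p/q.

No shortest path between any pair of other nodes passes through 9.
Summing the contributions gives betweenness(9) = 0.

0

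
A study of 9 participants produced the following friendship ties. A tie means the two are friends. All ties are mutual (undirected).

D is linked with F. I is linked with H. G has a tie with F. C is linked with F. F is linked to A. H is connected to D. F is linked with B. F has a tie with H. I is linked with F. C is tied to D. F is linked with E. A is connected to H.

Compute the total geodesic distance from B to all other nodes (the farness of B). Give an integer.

15

Distances from B: A:2, C:2, D:2, E:2, F:1, G:2, H:2, I:2.
Sum = 2 + 2 + 2 + 2 + 1 + 2 + 2 + 2 = 15.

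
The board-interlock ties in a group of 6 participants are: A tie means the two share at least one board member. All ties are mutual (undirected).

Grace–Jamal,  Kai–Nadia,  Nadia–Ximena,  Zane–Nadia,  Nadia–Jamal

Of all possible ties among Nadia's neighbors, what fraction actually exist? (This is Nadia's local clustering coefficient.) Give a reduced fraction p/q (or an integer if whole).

0

Nadia's neighbors: Jamal, Kai, Ximena, and Zane (k = 4).
Possible neighbor pairs: C(4,2) = 6. Edges among them: none → e = 0.
Clustering(Nadia) = 0/6 = 0.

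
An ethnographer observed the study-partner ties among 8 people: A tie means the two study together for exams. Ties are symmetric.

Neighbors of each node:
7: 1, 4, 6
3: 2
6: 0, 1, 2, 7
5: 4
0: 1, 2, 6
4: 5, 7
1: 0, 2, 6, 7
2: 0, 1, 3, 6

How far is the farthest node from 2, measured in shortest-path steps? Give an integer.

4

Distances from 2: 0:1, 1:1, 3:1, 4:3, 5:4, 6:1, 7:2.
The largest is 4 (to 5), so the eccentricity of 2 is 4.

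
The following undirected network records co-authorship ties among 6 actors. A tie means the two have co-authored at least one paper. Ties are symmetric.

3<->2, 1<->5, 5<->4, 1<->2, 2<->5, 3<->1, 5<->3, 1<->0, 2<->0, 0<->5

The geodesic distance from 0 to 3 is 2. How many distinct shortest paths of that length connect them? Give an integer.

3

The shortest distance is 2. The length-2 paths are: 0–1–3; 0–5–3; 0–2–3.
That gives 3 distinct shortest paths.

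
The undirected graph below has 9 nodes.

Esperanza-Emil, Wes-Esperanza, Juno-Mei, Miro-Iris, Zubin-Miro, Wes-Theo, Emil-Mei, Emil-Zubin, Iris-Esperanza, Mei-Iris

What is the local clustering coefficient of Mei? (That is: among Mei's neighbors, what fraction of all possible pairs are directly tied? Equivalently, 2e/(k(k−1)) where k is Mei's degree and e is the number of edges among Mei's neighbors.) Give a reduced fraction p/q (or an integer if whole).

0

Mei's neighbors: Emil, Iris, and Juno (k = 3).
Possible neighbor pairs: C(3,2) = 3. Edges among them: none → e = 0.
Clustering(Mei) = 0/3 = 0.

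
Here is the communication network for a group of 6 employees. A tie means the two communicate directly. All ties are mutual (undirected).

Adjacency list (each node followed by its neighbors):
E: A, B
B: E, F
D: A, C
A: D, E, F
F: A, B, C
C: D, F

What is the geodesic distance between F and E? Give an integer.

2

One shortest route is F – B – E, which uses 2 edges, and F and E are not directly tied, so nothing shorter exists. So d(F,E) = 2.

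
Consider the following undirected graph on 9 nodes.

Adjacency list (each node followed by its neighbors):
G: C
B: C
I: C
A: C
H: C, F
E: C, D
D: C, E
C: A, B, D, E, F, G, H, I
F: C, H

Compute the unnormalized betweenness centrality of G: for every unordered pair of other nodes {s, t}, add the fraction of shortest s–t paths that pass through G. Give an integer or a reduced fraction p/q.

0

No shortest path between any pair of other nodes passes through G.
Summing the contributions gives betweenness(G) = 0.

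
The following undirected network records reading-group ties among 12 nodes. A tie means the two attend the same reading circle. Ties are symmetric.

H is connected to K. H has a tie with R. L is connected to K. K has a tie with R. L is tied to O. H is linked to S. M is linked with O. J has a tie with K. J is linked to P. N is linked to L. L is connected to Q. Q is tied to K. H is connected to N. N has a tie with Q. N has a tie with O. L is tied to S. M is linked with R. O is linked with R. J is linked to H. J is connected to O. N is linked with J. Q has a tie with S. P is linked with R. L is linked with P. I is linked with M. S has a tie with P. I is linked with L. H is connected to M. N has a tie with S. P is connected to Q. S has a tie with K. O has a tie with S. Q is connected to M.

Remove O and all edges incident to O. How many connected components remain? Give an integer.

O's neighbors (J, L, M, N, R, and S) remain reachable from one another through other ties, so the rest of the network stays in one piece.

1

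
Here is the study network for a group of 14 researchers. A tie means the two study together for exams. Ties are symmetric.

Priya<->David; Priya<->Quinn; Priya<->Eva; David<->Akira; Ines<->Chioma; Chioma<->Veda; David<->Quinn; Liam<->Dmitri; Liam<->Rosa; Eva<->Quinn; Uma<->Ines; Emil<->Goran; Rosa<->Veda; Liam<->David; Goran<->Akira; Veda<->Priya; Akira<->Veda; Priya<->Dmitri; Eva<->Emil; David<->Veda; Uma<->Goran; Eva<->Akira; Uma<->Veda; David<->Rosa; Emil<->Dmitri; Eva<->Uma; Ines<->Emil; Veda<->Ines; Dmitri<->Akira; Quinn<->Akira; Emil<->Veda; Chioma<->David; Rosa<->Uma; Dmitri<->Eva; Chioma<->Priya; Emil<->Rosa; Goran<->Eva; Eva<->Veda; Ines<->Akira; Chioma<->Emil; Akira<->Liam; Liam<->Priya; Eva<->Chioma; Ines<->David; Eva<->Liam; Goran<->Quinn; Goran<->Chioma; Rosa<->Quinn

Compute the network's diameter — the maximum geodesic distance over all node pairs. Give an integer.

Eccentricity of each node (its greatest distance to any other): Akira:2, Chioma:2, David:2, Dmitri:2, Emil:2, Eva:2, Goran:2, Ines:2, Liam:2, Priya:2, Quinn:2, Rosa:2, Uma:2, Veda:2.
The maximum eccentricity is 2, realized for instance by the pair Rosa–Priya via Rosa – David – Priya. So the diameter is 2.

2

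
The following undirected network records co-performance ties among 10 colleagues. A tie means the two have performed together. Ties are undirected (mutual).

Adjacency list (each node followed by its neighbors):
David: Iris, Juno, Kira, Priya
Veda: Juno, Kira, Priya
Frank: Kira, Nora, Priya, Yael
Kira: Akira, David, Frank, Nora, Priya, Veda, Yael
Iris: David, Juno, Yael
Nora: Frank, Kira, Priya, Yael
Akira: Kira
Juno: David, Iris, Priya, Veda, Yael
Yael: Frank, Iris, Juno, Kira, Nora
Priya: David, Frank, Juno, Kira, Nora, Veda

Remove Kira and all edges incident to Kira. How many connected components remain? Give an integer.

Without Kira, the remaining ties split the others into: {David, Frank, Iris, Juno, Nora, Priya, Veda, Yael}; {Akira}.
That's 2 separate components.

2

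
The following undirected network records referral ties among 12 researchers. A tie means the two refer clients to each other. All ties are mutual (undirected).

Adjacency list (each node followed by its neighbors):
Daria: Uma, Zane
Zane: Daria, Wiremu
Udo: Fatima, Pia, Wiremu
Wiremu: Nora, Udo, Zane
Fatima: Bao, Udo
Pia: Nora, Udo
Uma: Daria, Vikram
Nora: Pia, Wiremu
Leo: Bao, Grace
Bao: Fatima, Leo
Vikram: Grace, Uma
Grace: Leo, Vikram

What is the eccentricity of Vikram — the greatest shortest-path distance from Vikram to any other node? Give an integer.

Distances from Vikram: Bao:3, Daria:2, Fatima:4, Grace:1, Leo:2, Nora:5, Pia:6, Udo:5, Uma:1, Wiremu:4, Zane:3.
The largest is 6 (to Pia), so the eccentricity of Vikram is 6.

6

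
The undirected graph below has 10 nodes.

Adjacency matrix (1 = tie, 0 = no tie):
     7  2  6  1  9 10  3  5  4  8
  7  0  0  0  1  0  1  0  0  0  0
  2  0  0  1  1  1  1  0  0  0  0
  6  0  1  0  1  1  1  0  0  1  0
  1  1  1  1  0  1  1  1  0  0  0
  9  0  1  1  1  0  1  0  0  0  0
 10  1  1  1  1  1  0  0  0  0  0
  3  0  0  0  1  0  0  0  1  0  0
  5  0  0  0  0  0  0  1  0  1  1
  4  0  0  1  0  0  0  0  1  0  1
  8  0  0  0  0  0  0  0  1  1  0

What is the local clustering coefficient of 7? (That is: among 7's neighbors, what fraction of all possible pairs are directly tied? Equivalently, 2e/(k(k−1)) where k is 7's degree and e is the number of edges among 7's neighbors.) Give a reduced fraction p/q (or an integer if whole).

1

7's neighbors: 1 and 10 (k = 2).
Possible neighbor pairs: C(2,2) = 1. Edges among them: 1–10 → e = 1.
Clustering(7) = 1/1.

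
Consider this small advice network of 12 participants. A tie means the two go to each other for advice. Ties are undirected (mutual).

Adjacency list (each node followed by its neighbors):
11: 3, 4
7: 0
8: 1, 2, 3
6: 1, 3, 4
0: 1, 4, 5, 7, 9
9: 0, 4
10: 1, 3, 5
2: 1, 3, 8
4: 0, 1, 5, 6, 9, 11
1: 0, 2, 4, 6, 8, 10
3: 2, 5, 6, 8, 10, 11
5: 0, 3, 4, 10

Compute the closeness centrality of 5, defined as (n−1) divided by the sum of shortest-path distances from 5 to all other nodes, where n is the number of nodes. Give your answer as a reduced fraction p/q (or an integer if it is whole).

11/18

Distances from 5: 0:1, 1:2, 2:2, 3:1, 4:1, 6:2, 7:2, 8:2, 9:2, 10:1, 11:2. Sum = 18.
n = 12, so closeness = 11/18.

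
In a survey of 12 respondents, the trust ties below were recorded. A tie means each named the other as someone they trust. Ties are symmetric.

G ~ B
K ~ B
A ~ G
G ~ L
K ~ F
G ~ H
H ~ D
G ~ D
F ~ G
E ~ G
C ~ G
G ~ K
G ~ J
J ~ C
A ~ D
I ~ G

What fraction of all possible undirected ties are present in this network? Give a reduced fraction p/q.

There are 16 edges and 12 nodes, so the maximum possible is C(12,2) = 66.
Density = 16/66 = 8/33.

8/33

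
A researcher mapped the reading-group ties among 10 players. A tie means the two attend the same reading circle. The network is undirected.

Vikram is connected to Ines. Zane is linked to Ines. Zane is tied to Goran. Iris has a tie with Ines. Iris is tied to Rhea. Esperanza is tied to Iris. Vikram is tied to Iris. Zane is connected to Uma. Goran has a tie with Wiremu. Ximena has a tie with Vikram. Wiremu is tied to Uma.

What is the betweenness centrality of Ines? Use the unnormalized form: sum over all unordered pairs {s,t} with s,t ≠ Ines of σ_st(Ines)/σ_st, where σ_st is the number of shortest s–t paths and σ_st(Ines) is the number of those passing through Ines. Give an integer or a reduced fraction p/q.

20

Pairs whose geodesics pass through Ines — Ximena–Wiremu: 2/2; Ximena–Zane: 1; Ximena–Uma: 1; Ximena–Goran: 1; Rhea–Wiremu: 2/2; Rhea–Zane: 1; Rhea–Uma: 1; Rhea–Goran: 1; Wiremu–Esperanza: 2/2; Wiremu–Iris: 2/2; Wiremu–Vikram: 2/2; Zane–Esperanza: 1; Zane–Iris: 1; Zane–Vikram: 1 … (+6 more pairs).
All other pairs contribute 0.
Summing the contributions gives betweenness(Ines) = 20.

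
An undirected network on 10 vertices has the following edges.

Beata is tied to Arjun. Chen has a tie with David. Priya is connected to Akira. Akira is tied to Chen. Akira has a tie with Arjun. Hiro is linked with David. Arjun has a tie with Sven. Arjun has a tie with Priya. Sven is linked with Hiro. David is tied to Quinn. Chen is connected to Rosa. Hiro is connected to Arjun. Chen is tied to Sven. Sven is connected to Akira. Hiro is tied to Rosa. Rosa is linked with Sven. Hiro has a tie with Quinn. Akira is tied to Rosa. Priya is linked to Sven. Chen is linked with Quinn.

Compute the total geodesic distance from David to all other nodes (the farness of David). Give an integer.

Distances from David: Akira:2, Arjun:2, Beata:3, Chen:1, Hiro:1, Priya:3, Quinn:1, Rosa:2, Sven:2.
Sum = 2 + 2 + 3 + 1 + 1 + 3 + 1 + 2 + 2 = 17.

17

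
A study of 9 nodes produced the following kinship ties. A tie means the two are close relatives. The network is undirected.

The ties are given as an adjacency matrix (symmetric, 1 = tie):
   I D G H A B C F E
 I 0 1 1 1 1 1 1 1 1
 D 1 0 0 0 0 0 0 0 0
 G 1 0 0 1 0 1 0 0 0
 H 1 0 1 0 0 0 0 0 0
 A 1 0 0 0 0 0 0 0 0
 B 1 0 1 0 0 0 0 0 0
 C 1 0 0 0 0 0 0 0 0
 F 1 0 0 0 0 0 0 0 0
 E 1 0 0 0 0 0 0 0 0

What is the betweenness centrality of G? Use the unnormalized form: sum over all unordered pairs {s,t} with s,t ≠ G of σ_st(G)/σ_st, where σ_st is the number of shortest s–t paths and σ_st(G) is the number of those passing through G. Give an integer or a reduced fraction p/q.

1/2

Pairs whose geodesics pass through G — H–B: 1/2.
All other pairs contribute 0.
Summing the contributions gives betweenness(G) = 1/2.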